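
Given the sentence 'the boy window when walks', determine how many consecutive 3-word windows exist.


Word trigrams from [5] words:
  Trigram 1: (the boy window)
  Trigram 2: (boy window when)
  Trigram 3: (window when walks)
Total word trigrams: 5 - 2 = 3

3


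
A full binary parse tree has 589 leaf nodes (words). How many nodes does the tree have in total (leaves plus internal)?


Leaf nodes (terminals): 589
Internal nodes = n - 1 = 589 - 1 = 588
Total = leaves + internal = 589 + 588 = 1177

1177


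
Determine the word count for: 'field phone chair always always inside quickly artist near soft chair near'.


Counting words by splitting on spaces:
  Word 1: 'field'
  Word 2: 'phone'
  Word 3: 'chair'
  Word 4: 'always'
  Word 5: 'always'
  Word 6: 'inside'
  Word 7: 'quickly'
  Word 8: 'artist'
  Word 9: 'near'
  Word 10: 'soft'
  Word 11: 'chair'
  Word 12: 'near'
Total words: 12

12


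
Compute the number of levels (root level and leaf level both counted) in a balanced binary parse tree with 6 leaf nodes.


In a balanced binary tree with n leaves the deepest leaf is ceil(log2(n)) edges below the root,
so counting node levels inclusive of root and leaves gives ceil(log2(n)) + 1 levels.
log2(6) = 2.5850
ceil(2.5850) = 3
levels = 3 + 1 = 4

4


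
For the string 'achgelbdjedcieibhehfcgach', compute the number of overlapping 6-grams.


String 'achgelbdjedcieibhehfcgach' has length L = 25.
Number of overlapping n-grams = L - n + 1
Substituting: 25 - 6 + 1 = 20

20


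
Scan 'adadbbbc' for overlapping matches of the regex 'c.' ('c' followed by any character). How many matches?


Pattern: c. means 'c' followed by any character.
Scanning 'adadbbbc' position-by-position:
  Pos 0: window 'ad' -> no
  Pos 1: window 'da' -> no
  Pos 2: window 'ad' -> no
  Pos 3: window 'db' -> no
  Pos 4: window 'bb' -> no
  Pos 5: window 'bb' -> no
  Pos 6: window 'bc' -> no
  Pos 7: window 'c' -> no
Total matches: 0

0


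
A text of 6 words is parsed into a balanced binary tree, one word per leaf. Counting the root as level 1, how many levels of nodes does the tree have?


In a balanced binary tree with n leaves the deepest leaf is ceil(log2(n)) edges below the root,
so counting node levels inclusive of root and leaves gives ceil(log2(n)) + 1 levels.
log2(6) = 2.5850
ceil(2.5850) = 3
levels = 3 + 1 = 4

4


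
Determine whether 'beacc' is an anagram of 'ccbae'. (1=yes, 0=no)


Sort characters of 'beacc': 'abcce'
Sort characters of 'ccbae': 'abcce'
Sorted forms match -> they ARE anagrams
Result: 1

1


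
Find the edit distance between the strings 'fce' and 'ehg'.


Building DP table for s1='fce' (len 3) and s2='ehg' (len 3):
       e  h  g
    0  1  2  3
  f 1  1  2  3
  c 2  2  2  3
  e 3  2  3  3
Edit distance = dp[3][3] = 3

3


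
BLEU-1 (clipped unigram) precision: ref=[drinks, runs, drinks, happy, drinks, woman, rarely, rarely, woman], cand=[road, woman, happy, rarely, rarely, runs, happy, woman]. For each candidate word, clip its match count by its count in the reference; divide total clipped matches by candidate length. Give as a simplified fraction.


Reference word counts: {'drinks': 3, 'happy': 1, 'rarely': 2, 'runs': 1, 'woman': 2}
Checking each candidate word (with clipping):
  'road' -> not in reference -> no match (matches: 0)
  'woman' -> in reference (ref count 2, used 1/2) -> match (matches: 1)
  'happy' -> in reference (ref count 1, used 1/1) -> match (matches: 2)
  'rarely' -> in reference (ref count 2, used 1/2) -> match (matches: 3)
  'rarely' -> in reference (ref count 2, used 2/2) -> match (matches: 4)
  'runs' -> in reference (ref count 1, used 1/1) -> match (matches: 5)
  'happy' -> ref count 1 already used up (1/1) -> clipped, no match (matches: 5)
  'woman' -> in reference (ref count 2, used 2/2) -> match (matches: 6)
Clipped matches: 6, Candidate length: 8
Precision = 6/8 = 3/4

3/4


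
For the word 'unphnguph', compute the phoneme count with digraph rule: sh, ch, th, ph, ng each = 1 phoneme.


Parsing 'unphnguph' greedily, digraphs first:
  'u' -> vowel phoneme (phonemes so far: 1)
  'n' -> consonant phoneme (phonemes so far: 2)
  'ph' -> digraph (1 consonant phoneme) (phonemes so far: 3)
  'ng' -> digraph (1 consonant phoneme) (phonemes so far: 4)
  'u' -> vowel phoneme (phonemes so far: 5)
  'ph' -> digraph (1 consonant phoneme) (phonemes so far: 6)
Total phonemes: 6

6


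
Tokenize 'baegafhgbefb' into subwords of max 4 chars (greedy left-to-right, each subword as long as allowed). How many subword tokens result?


'baegafhgbefb' has 12 characters.
Chunking with max size 4:
  Chunk 1: 'baeg' (positions 0-3)
  Chunk 2: 'afhg' (positions 4-7)
  Chunk 3: 'befb' (positions 8-11)
Total chunks: ceil(12 / 4) = 3

3


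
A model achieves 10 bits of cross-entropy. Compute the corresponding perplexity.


Perplexity formula: PP = 2^H
H = 10
PP = 2^10
PP = 2^10 = 1024

1024


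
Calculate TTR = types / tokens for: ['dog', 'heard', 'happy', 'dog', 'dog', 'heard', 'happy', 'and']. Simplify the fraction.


Tokens: 8
Unique types: ('and', 'dog', 'happy', 'heard') = 4
TTR = 4/8
Simplify: divide both by 4 -> 1/2
TTR = 1/2

1/2


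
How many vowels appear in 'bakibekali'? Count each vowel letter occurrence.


Scanning each character of 'bakibekali':
  Position 1: 'b' -> consonant (running count: 0)
  Position 2: 'a' -> vowel (running count: 1)
  Position 3: 'k' -> consonant (running count: 1)
  Position 4: 'i' -> vowel (running count: 2)
  Position 5: 'b' -> consonant (running count: 2)
  Position 6: 'e' -> vowel (running count: 3)
  Position 7: 'k' -> consonant (running count: 3)
  Position 8: 'a' -> vowel (running count: 4)
  Position 9: 'l' -> consonant (running count: 4)
  Position 10: 'i' -> vowel (running count: 5)
Total vowels: 5

5


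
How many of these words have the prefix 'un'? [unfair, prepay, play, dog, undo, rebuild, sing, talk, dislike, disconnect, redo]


Checking each word for prefix 'un':
  'unfair' -> YES, starts with 'un' (count: 1)
  'prepay' -> no (count: 1)
  'play' -> no (count: 1)
  'dog' -> no (count: 1)
  'undo' -> YES, starts with 'un' (count: 2)
  'rebuild' -> no (count: 2)
  'sing' -> no (count: 2)
  'talk' -> no (count: 2)
  'dislike' -> no (count: 2)
  'disconnect' -> no (count: 2)
  'redo' -> no (count: 2)
Total with prefix 'un': 2

2


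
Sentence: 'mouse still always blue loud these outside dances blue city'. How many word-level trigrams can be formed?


Word trigrams from [10] words:
  Trigram 1: (mouse still always)
  Trigram 2: (still always blue)
  Trigram 3: (always blue loud)
  Trigram 4: (blue loud these)
  Trigram 5: (loud these outside)
  Trigram 6: (these outside dances)
  Trigram 7: (outside dances blue)
  Trigram 8: (dances blue city)
Total word trigrams: 10 - 2 = 8

8


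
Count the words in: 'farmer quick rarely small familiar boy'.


Counting words by splitting on spaces:
  Word 1: 'farmer'
  Word 2: 'quick'
  Word 3: 'rarely'
  Word 4: 'small'
  Word 5: 'familiar'
  Word 6: 'boy'
Total words: 6

6


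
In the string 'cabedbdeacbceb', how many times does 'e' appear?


Scanning 'cabedbdeacbceb' for 'e':
  Position 3: 'e' -> MATCH (count: 1)
  Position 7: 'e' -> MATCH (count: 2)
  Position 12: 'e' -> MATCH (count: 3)
Total occurrences of 'e': 3

3


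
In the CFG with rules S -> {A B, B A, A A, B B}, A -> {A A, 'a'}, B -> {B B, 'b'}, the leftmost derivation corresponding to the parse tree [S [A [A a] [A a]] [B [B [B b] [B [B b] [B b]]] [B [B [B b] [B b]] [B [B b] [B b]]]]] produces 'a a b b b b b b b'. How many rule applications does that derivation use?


Every bracketed nonterminal node [X ...] in the tree is produced by exactly one rule application.
Reading the tree off as a leftmost derivation:
  Step 1: S  =>  A B   (applied S -> A B)
  Step 2: A B  =>  A A B   (applied A -> A A)
  Step 3: A A B  =>  a A B   (applied A -> a)
  Step 4: a A B  =>  a a B   (applied A -> a)
  Step 5: a a B  =>  a a B B   (applied B -> B B)
  Step 6: a a B B  =>  a a B B B   (applied B -> B B)
  Step 7: a a B B B  =>  a a b B B   (applied B -> b)
  Step 8: a a b B B  =>  a a b B B B   (applied B -> B B)
  Step 9: a a b B B B  =>  a a b b B B   (applied B -> b)
  Step 10: a a b b B B  =>  a a b b b B   (applied B -> b)
  Step 11: a a b b b B  =>  a a b b b B B   (applied B -> B B)
  Step 12: a a b b b B B  =>  a a b b b B B B   (applied B -> B B)
  Step 13: a a b b b B B B  =>  a a b b b b B B   (applied B -> b)
  Step 14: a a b b b b B B  =>  a a b b b b b B   (applied B -> b)
  Step 15: a a b b b b b B  =>  a a b b b b b B B   (applied B -> B B)
  Step 16: a a b b b b b B B  =>  a a b b b b b b B   (applied B -> b)
  Step 17: a a b b b b b b B  =>  a a b b b b b b b   (applied B -> b)
Final yield: a a b b b b b b b
Total rewrite steps: 17

17


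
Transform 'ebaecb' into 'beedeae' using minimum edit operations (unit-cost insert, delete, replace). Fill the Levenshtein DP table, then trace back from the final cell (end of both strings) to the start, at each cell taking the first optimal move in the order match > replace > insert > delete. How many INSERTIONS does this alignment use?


Edit distance = 5. Backtracking from cell (6, 7) with preference match > replace > insert > delete,
then listing the resulting alignment 'ebaecb' -> 'beedeae' left to right:
  Step 1: insert 'b' [insertion #1]
  Step 2: keep 'e'
  Step 3: replace b->e
  Step 4: replace a->d
  Step 5: keep 'e'
  Step 6: replace c->a
  Step 7: replace b->e
Total insertions: 1

1


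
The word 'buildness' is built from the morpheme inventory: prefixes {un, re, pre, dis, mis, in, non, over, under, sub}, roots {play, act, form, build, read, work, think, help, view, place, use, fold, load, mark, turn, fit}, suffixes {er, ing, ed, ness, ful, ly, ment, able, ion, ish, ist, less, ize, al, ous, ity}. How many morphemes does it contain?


Segmenting 'buildness' against the inventory:
  'build' -> root (morpheme 1)
  'ness' -> suffix (morpheme 2)
Total morphemes: 2

2


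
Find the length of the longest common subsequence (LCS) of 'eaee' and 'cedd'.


DP table for LCS of 'eaee' and 'cedd':
       c  e  d  d
    0  0  0  0  0
  e 0  0  1  1  1
  a 0  0  1  1  1
  e 0  0  1  1  1
  e 0  0  1  1  1
LCS: 'e'
LCS length = 1

1


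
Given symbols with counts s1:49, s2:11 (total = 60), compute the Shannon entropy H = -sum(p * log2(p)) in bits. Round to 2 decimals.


Computing entropy H = -sum(p_i * log2(p_i)):
  s1: p = 49/60 = 0.8167, -p*log2(p) = 0.2386
  s2: p = 11/60 = 0.1833, -p*log2(p) = 0.4487
H = sum of terms = 0.6873
Rounded to 2 decimals: 0.69

0.69


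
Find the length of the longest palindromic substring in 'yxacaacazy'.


Scanning 'yxacaacazy' for palindromic substrings.
Substring at positions 2-7: 'acaaca'.
Check: reverse('acaaca') = 'acaaca' -> palindrome confirmed.
Neighbouring characters ('x' / 'z') break symmetry, so it cannot extend further.
No longer palindromic substring exists; longest length = 6

6


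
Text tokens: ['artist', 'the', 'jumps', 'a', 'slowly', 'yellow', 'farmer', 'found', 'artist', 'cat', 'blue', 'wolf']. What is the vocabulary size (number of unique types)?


Listing all tokens and tracking unique types:
  Token 1: 'artist' -> NEW (unique so far: 1)
  Token 2: 'the' -> NEW (unique so far: 2)
  Token 3: 'jumps' -> NEW (unique so far: 3)
  Token 4: 'a' -> NEW (unique so far: 4)
  Token 5: 'slowly' -> NEW (unique so far: 5)
  Token 6: 'yellow' -> NEW (unique so far: 6)
  Token 7: 'farmer' -> NEW (unique so far: 7)
  Token 8: 'found' -> NEW (unique so far: 8)
  Token 9: 'artist' -> duplicate (unique so far: 8)
  Token 10: 'cat' -> NEW (unique so far: 9)
  Token 11: 'blue' -> NEW (unique so far: 10)
  Token 12: 'wolf' -> NEW (unique so far: 11)
Unique types: ('a', 'artist', 'blue', 'cat', 'farmer', 'found', 'jumps', 'slowly', 'the', 'wolf', 'yellow')
Vocabulary size: 11

11


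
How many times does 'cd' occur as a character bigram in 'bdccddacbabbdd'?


Scanning 'bdccddacbabbdd' for bigram 'cd':
  Position 0: 'bd' -> no
  Position 1: 'dc' -> no
  Position 2: 'cc' -> no
  Position 3: 'cd' -> MATCH
  Position 4: 'dd' -> no
  Position 5: 'da' -> no
  Position 6: 'ac' -> no
  Position 7: 'cb' -> no
  Position 8: 'ba' -> no
  Position 9: 'ab' -> no
  Position 10: 'bb' -> no
  Position 11: 'bd' -> no
  Position 12: 'dd' -> no
Total matches: 1

1


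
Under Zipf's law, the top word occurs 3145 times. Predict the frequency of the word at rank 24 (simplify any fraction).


Zipf's law: freq(rank) = f1 / rank
f1 = 3145, rank = 24
freq = 3145 / 24
GCD(3145, 24) = 1
Simplified: 3145/24

3145/24


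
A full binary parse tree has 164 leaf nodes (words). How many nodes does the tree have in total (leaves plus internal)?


Leaf nodes (terminals): 164
Internal nodes = n - 1 = 164 - 1 = 163
Total = leaves + internal = 164 + 163 = 327

327


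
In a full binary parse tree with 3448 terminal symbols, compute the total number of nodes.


Leaf nodes (terminals): 3448
Internal nodes = n - 1 = 3448 - 1 = 3447
Total = leaves + internal = 3448 + 3447 = 6895

6895


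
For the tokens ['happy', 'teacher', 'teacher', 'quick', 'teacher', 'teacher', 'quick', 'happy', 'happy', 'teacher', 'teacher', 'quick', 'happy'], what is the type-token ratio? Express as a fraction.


Tokens: 13
Unique types: ('happy', 'quick', 'teacher') = 3
TTR = 3/13
Already in lowest terms.

3/13


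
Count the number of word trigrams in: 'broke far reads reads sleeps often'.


Word trigrams from [6] words:
  Trigram 1: (broke far reads)
  Trigram 2: (far reads reads)
  Trigram 3: (reads reads sleeps)
  Trigram 4: (reads sleeps often)
Total word trigrams: 6 - 2 = 4

4


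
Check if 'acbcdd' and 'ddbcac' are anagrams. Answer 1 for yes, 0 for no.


Sort characters of 'acbcdd': 'abccdd'
Sort characters of 'ddbcac': 'abccdd'
Sorted forms match -> they ARE anagrams
Result: 1

1


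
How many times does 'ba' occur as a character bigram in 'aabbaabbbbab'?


Scanning 'aabbaabbbbab' for bigram 'ba':
  Position 0: 'aa' -> no
  Position 1: 'ab' -> no
  Position 2: 'bb' -> no
  Position 3: 'ba' -> MATCH
  Position 4: 'aa' -> no
  Position 5: 'ab' -> no
  Position 6: 'bb' -> no
  Position 7: 'bb' -> no
  Position 8: 'bb' -> no
  Position 9: 'ba' -> MATCH
  Position 10: 'ab' -> no
Total matches: 2

2


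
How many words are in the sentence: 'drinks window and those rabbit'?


Counting words by splitting on spaces:
  Word 1: 'drinks'
  Word 2: 'window'
  Word 3: 'and'
  Word 4: 'those'
  Word 5: 'rabbit'
Total words: 5

5


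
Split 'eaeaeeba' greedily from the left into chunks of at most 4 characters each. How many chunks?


'eaeaeeba' has 8 characters.
Chunking with max size 4:
  Chunk 1: 'eaea' (positions 0-3)
  Chunk 2: 'eeba' (positions 4-7)
Total chunks: ceil(8 / 4) = 2

2


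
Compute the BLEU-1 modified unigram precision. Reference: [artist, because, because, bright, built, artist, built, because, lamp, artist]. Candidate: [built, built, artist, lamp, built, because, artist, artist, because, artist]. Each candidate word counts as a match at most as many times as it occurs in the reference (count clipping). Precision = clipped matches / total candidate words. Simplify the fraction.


Reference word counts: {'artist': 3, 'because': 3, 'bright': 1, 'built': 2, 'lamp': 1}
Checking each candidate word (with clipping):
  'built' -> in reference (ref count 2, used 1/2) -> match (matches: 1)
  'built' -> in reference (ref count 2, used 2/2) -> match (matches: 2)
  'artist' -> in reference (ref count 3, used 1/3) -> match (matches: 3)
  'lamp' -> in reference (ref count 1, used 1/1) -> match (matches: 4)
  'built' -> ref count 2 already used up (2/2) -> clipped, no match (matches: 4)
  'because' -> in reference (ref count 3, used 1/3) -> match (matches: 5)
  'artist' -> in reference (ref count 3, used 2/3) -> match (matches: 6)
  'artist' -> in reference (ref count 3, used 3/3) -> match (matches: 7)
  'because' -> in reference (ref count 3, used 2/3) -> match (matches: 8)
  'artist' -> ref count 3 already used up (3/3) -> clipped, no match (matches: 8)
Clipped matches: 8, Candidate length: 10
Precision = 8/10 = 4/5

4/5


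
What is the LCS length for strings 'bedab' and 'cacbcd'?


DP table for LCS of 'bedab' and 'cacbcd':
       c  a  c  b  c  d
    0  0  0  0  0  0  0
  b 0  0  0  0  1  1  1
  e 0  0  0  0  1  1  1
  d 0  0  0  0  1  1  2
  a 0  0  1  1  1  1  2
  b 0  0  1  1  2  2  2
LCS: 'bd'
LCS length = 2

2


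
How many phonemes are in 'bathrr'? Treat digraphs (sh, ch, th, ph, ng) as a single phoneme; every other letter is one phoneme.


Parsing 'bathrr' greedily, digraphs first:
  'b' -> consonant phoneme (phonemes so far: 1)
  'a' -> vowel phoneme (phonemes so far: 2)
  'th' -> digraph (1 consonant phoneme) (phonemes so far: 3)
  'r' -> consonant phoneme (phonemes so far: 4)
  'r' -> consonant phoneme (phonemes so far: 5)
Total phonemes: 5

5


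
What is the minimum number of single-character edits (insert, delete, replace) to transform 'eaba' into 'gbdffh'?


Building DP table for s1='eaba' (len 4) and s2='gbdffh' (len 6):
       g  b  d  f  f  h
    0  1  2  3  4  5  6
  e 1  1  2  3  4  5  6
  a 2  2  2  3  4  5  6
  b 3  3  2  3  4  5  6
  a 4  4  3  3  4  5  6
Edit distance = dp[4][6] = 6

6


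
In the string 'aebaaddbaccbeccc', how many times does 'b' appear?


Scanning 'aebaaddbaccbeccc' for 'b':
  Position 2: 'b' -> MATCH (count: 1)
  Position 7: 'b' -> MATCH (count: 2)
  Position 11: 'b' -> MATCH (count: 3)
Total occurrences of 'b': 3

3


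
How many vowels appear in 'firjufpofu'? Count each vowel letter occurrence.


Scanning each character of 'firjufpofu':
  Position 1: 'f' -> consonant (running count: 0)
  Position 2: 'i' -> vowel (running count: 1)
  Position 3: 'r' -> consonant (running count: 1)
  Position 4: 'j' -> consonant (running count: 1)
  Position 5: 'u' -> vowel (running count: 2)
  Position 6: 'f' -> consonant (running count: 2)
  Position 7: 'p' -> consonant (running count: 2)
  Position 8: 'o' -> vowel (running count: 3)
  Position 9: 'f' -> consonant (running count: 3)
  Position 10: 'u' -> vowel (running count: 4)
Total vowels: 4

4


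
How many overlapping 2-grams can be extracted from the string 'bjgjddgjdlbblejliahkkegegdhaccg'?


String 'bjgjddgjdlbblejliahkkegegdhaccg' has length L = 31.
Number of overlapping n-grams = L - n + 1
Substituting: 31 - 2 + 1 = 30

30


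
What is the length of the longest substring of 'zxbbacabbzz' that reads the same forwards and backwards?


Scanning 'zxbbacabbzz' for palindromic substrings.
Substring at positions 2-8: 'bbacabb'.
Check: reverse('bbacabb') = 'bbacabb' -> palindrome confirmed.
Neighbouring characters ('x' / 'z') break symmetry, so it cannot extend further.
No longer palindromic substring exists; longest length = 7

7


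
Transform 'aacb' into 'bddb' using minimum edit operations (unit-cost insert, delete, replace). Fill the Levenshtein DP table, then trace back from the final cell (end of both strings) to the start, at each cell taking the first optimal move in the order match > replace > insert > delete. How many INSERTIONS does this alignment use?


Edit distance = 3. Backtracking from cell (4, 4) with preference match > replace > insert > delete,
then listing the resulting alignment 'aacb' -> 'bddb' left to right:
  Step 1: replace a->b
  Step 2: replace a->d
  Step 3: replace c->d
  Step 4: keep 'b'
Total insertions: 0

0


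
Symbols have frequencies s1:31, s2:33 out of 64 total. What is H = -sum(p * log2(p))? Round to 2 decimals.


Computing entropy H = -sum(p_i * log2(p_i)):
  s1: p = 31/64 = 0.4844, -p*log2(p) = 0.5066
  s2: p = 33/64 = 0.5156, -p*log2(p) = 0.4927
H = sum of terms = 0.9993
Rounded to 2 decimals: 1.00

1.00


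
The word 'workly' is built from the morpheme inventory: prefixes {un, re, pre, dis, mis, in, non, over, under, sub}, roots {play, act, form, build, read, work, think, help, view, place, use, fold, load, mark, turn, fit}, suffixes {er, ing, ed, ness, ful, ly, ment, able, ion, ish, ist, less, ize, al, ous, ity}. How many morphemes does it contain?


Segmenting 'workly' against the inventory:
  'work' -> root (morpheme 1)
  'ly' -> suffix (morpheme 2)
Total morphemes: 2

2


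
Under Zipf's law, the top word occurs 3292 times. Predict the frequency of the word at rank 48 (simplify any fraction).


Zipf's law: freq(rank) = f1 / rank
f1 = 3292, rank = 48
freq = 3292 / 48
GCD(3292, 48) = 4
Simplified: 823/12

823/12


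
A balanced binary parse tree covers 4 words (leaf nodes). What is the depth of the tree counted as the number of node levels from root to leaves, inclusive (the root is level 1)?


In a balanced binary tree with n leaves the deepest leaf is ceil(log2(n)) edges below the root,
so counting node levels inclusive of root and leaves gives ceil(log2(n)) + 1 levels.
log2(4) = 2.0000
ceil(2.0000) = 2
levels = 2 + 1 = 3

3


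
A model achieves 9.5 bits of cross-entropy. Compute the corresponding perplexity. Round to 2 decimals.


Perplexity formula: PP = 2^H
H = 9.5
PP = 2^9.5
Decompose: 2^9.5 = 2^9 * 2^0.5 = 2^9 * sqrt(2)
2^9 = 512, sqrt(2) ~ 1.4142136
PP ~ 512 * 1.4142136 = 724.0773632
Rounded to 2 decimals: 724.08

724.08


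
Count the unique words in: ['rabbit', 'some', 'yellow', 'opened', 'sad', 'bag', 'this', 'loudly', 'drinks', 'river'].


Listing all tokens and tracking unique types:
  Token 1: 'rabbit' -> NEW (unique so far: 1)
  Token 2: 'some' -> NEW (unique so far: 2)
  Token 3: 'yellow' -> NEW (unique so far: 3)
  Token 4: 'opened' -> NEW (unique so far: 4)
  Token 5: 'sad' -> NEW (unique so far: 5)
  Token 6: 'bag' -> NEW (unique so far: 6)
  Token 7: 'this' -> NEW (unique so far: 7)
  Token 8: 'loudly' -> NEW (unique so far: 8)
  Token 9: 'drinks' -> NEW (unique so far: 9)
  Token 10: 'river' -> NEW (unique so far: 10)
Unique types: ('bag', 'drinks', 'loudly', 'opened', 'rabbit', 'river', 'sad', 'some', 'this', 'yellow')
Vocabulary size: 10

10


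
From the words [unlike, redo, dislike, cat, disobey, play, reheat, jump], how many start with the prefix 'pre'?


Checking each word for prefix 'pre':
  'unlike' -> no (count: 0)
  'redo' -> no (count: 0)
  'dislike' -> no (count: 0)
  'cat' -> no (count: 0)
  'disobey' -> no (count: 0)
  'play' -> no (count: 0)
  'reheat' -> no (count: 0)
  'jump' -> no (count: 0)
Total with prefix 'pre': 0

0


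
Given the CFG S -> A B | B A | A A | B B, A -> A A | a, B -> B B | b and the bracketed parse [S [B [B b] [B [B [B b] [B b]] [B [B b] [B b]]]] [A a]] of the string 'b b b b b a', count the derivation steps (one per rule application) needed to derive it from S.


Every bracketed nonterminal node [X ...] in the tree is produced by exactly one rule application.
Reading the tree off as a leftmost derivation:
  Step 1: S  =>  B A   (applied S -> B A)
  Step 2: B A  =>  B B A   (applied B -> B B)
  Step 3: B B A  =>  b B A   (applied B -> b)
  Step 4: b B A  =>  b B B A   (applied B -> B B)
  Step 5: b B B A  =>  b B B B A   (applied B -> B B)
  Step 6: b B B B A  =>  b b B B A   (applied B -> b)
  Step 7: b b B B A  =>  b b b B A   (applied B -> b)
  Step 8: b b b B A  =>  b b b B B A   (applied B -> B B)
  Step 9: b b b B B A  =>  b b b b B A   (applied B -> b)
  Step 10: b b b b B A  =>  b b b b b A   (applied B -> b)
  Step 11: b b b b b A  =>  b b b b b a   (applied A -> a)
Final yield: b b b b b a
Total rewrite steps: 11

11


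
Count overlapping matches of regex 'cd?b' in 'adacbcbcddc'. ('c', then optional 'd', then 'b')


Pattern: cd?b means 'c', then optional 'd', then 'b'.
Scanning 'adacbcbcddc' position-by-position:
  Pos 0: window 'ada' -> no
  Pos 1: window 'dac' -> no
  Pos 2: window 'acb' -> no
  Pos 3: window 'cbc' -> MATCH
  Pos 4: window 'bcb' -> no
  Pos 5: window 'cbc' -> MATCH
  Pos 6: window 'bcd' -> no
  Pos 7: window 'cdd' -> no
  Pos 8: window 'ddc' -> no
  Pos 9: window 'dc' -> no
  Pos 10: window 'c' -> no
Total matches: 2

2


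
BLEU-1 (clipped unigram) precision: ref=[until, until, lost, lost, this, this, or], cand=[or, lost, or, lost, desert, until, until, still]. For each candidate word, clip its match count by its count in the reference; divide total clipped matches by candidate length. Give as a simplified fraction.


Reference word counts: {'lost': 2, 'or': 1, 'this': 2, 'until': 2}
Checking each candidate word (with clipping):
  'or' -> in reference (ref count 1, used 1/1) -> match (matches: 1)
  'lost' -> in reference (ref count 2, used 1/2) -> match (matches: 2)
  'or' -> ref count 1 already used up (1/1) -> clipped, no match (matches: 2)
  'lost' -> in reference (ref count 2, used 2/2) -> match (matches: 3)
  'desert' -> not in reference -> no match (matches: 3)
  'until' -> in reference (ref count 2, used 1/2) -> match (matches: 4)
  'until' -> in reference (ref count 2, used 2/2) -> match (matches: 5)
  'still' -> not in reference -> no match (matches: 5)
Clipped matches: 5, Candidate length: 8
Precision = 5/8

5/8


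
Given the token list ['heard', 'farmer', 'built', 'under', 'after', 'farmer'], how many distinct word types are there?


Listing all tokens and tracking unique types:
  Token 1: 'heard' -> NEW (unique so far: 1)
  Token 2: 'farmer' -> NEW (unique so far: 2)
  Token 3: 'built' -> NEW (unique so far: 3)
  Token 4: 'under' -> NEW (unique so far: 4)
  Token 5: 'after' -> NEW (unique so far: 5)
  Token 6: 'farmer' -> duplicate (unique so far: 5)
Unique types: ('after', 'built', 'farmer', 'heard', 'under')
Vocabulary size: 5

5


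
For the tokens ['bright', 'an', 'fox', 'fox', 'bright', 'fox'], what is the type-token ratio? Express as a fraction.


Tokens: 6
Unique types: ('an', 'bright', 'fox') = 3
TTR = 3/6
Simplify: divide both by 3 -> 1/2
TTR = 1/2

1/2


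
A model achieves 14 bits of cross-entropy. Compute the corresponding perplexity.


Perplexity formula: PP = 2^H
H = 14
PP = 2^14
PP = 2^14 = 16384

16384


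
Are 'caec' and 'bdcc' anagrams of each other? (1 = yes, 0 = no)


Sort characters of 'caec': 'acce'
Sort characters of 'bdcc': 'bccd'
Sorted forms differ -> they are NOT anagrams
Result: 0

0


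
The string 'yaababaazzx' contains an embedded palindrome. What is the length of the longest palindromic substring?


Scanning 'yaababaazzx' for palindromic substrings.
Substring at positions 1-7: 'aababaa'.
Check: reverse('aababaa') = 'aababaa' -> palindrome confirmed.
Neighbouring characters ('y' / 'z') break symmetry, so it cannot extend further.
No longer palindromic substring exists; longest length = 7

7


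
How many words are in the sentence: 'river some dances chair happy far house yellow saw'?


Counting words by splitting on spaces:
  Word 1: 'river'
  Word 2: 'some'
  Word 3: 'dances'
  Word 4: 'chair'
  Word 5: 'happy'
  Word 6: 'far'
  Word 7: 'house'
  Word 8: 'yellow'
  Word 9: 'saw'
Total words: 9

9


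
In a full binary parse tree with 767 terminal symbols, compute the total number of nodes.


Leaf nodes (terminals): 767
Internal nodes = n - 1 = 767 - 1 = 766
Total = leaves + internal = 767 + 766 = 1533

1533


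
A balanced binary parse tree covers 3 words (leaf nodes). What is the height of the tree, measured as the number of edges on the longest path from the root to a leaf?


In a balanced binary tree with n leaves the deepest leaf is ceil(log2(n)) edges below the root.
log2(3) = 1.5850
ceil(1.5850) = 2
height (edges) = 2

2


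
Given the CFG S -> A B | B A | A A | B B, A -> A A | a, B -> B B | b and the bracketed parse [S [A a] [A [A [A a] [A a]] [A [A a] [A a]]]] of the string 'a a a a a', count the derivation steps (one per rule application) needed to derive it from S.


Every bracketed nonterminal node [X ...] in the tree is produced by exactly one rule application.
Reading the tree off as a leftmost derivation:
  Step 1: S  =>  A A   (applied S -> A A)
  Step 2: A A  =>  a A   (applied A -> a)
  Step 3: a A  =>  a A A   (applied A -> A A)
  Step 4: a A A  =>  a A A A   (applied A -> A A)
  Step 5: a A A A  =>  a a A A   (applied A -> a)
  Step 6: a a A A  =>  a a a A   (applied A -> a)
  Step 7: a a a A  =>  a a a A A   (applied A -> A A)
  Step 8: a a a A A  =>  a a a a A   (applied A -> a)
  Step 9: a a a a A  =>  a a a a a   (applied A -> a)
Final yield: a a a a a
Total rewrite steps: 9

9


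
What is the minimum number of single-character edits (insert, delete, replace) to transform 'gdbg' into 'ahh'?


Building DP table for s1='gdbg' (len 4) and s2='ahh' (len 3):
       a  h  h
    0  1  2  3
  g 1  1  2  3
  d 2  2  2  3
  b 3  3  3  3
  g 4  4  4  4
Edit distance = dp[4][3] = 4

4


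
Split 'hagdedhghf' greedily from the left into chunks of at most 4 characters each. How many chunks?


'hagdedhghf' has 10 characters.
Chunking with max size 4:
  Chunk 1: 'hagd' (positions 0-3)
  Chunk 2: 'edhg' (positions 4-7)
  Chunk 3: 'hf' (positions 8-9)
Total chunks: ceil(10 / 4) = 3

3


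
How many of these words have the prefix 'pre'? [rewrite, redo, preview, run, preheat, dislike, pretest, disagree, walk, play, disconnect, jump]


Checking each word for prefix 'pre':
  'rewrite' -> no (count: 0)
  'redo' -> no (count: 0)
  'preview' -> YES, starts with 'pre' (count: 1)
  'run' -> no (count: 1)
  'preheat' -> YES, starts with 'pre' (count: 2)
  'dislike' -> no (count: 2)
  'pretest' -> YES, starts with 'pre' (count: 3)
  'disagree' -> no (count: 3)
  'walk' -> no (count: 3)
  'play' -> no (count: 3)
  'disconnect' -> no (count: 3)
  'jump' -> no (count: 3)
Total with prefix 'pre': 3

3


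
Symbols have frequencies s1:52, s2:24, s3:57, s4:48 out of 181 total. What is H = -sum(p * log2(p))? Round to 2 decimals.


Computing entropy H = -sum(p_i * log2(p_i)):
  s1: p = 52/181 = 0.2873, -p*log2(p) = 0.5170
  s2: p = 24/181 = 0.1326, -p*log2(p) = 0.3865
  s3: p = 57/181 = 0.3149, -p*log2(p) = 0.5250
  s4: p = 48/181 = 0.2652, -p*log2(p) = 0.5078
H = sum of terms = 1.9363
Rounded to 2 decimals: 1.94

1.94


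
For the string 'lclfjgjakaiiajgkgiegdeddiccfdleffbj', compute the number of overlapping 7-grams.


String 'lclfjgjakaiiajgkgiegdeddiccfdleffbj' has length L = 35.
Number of overlapping n-grams = L - n + 1
Substituting: 35 - 7 + 1 = 29

29


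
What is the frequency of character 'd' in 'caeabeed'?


Scanning 'caeabeed' for 'd':
  Position 7: 'd' -> MATCH (count: 1)
Total occurrences of 'd': 1

1


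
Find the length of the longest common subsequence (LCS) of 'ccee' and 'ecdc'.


DP table for LCS of 'ccee' and 'ecdc':
       e  c  d  c
    0  0  0  0  0
  c 0  0  1  1  1
  c 0  0  1  1  2
  e 0  1  1  1  2
  e 0  1  1  1  2
LCS: 'cc'
LCS length = 2

2


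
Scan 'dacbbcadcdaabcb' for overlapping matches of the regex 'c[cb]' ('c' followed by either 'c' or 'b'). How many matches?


Pattern: c[cb] means 'c' followed by either 'c' or 'b'.
Scanning 'dacbbcadcdaabcb' position-by-position:
  Pos 0: window 'da' -> no
  Pos 1: window 'ac' -> no
  Pos 2: window 'cb' -> MATCH
  Pos 3: window 'bb' -> no
  Pos 4: window 'bc' -> no
  Pos 5: window 'ca' -> no
  Pos 6: window 'ad' -> no
  Pos 7: window 'dc' -> no
  Pos 8: window 'cd' -> no
  Pos 9: window 'da' -> no
  Pos 10: window 'aa' -> no
  Pos 11: window 'ab' -> no
  Pos 12: window 'bc' -> no
  Pos 13: window 'cb' -> MATCH
  Pos 14: window 'b' -> no
Total matches: 2

2


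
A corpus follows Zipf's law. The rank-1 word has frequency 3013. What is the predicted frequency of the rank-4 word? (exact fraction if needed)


Zipf's law: freq(rank) = f1 / rank
f1 = 3013, rank = 4
freq = 3013 / 4
GCD(3013, 4) = 1
Simplified: 3013/4

3013/4


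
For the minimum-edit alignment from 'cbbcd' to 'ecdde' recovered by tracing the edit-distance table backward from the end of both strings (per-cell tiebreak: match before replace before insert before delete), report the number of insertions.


Edit distance = 5. Backtracking from cell (5, 5) with preference match > replace > insert > delete,
then listing the resulting alignment 'cbbcd' -> 'ecdde' left to right:
  Step 1: replace c->e
  Step 2: replace b->c
  Step 3: replace b->d
  Step 4: replace c->d
  Step 5: replace d->e
Total insertions: 0

0


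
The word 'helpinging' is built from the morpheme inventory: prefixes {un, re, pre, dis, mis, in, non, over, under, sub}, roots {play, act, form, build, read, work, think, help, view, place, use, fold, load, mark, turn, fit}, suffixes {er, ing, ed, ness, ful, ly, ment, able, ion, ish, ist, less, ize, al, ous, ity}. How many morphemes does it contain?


Segmenting 'helpinging' against the inventory:
  'help' -> root (morpheme 1)
  'ing' -> suffix (morpheme 2)
  'ing' -> suffix (morpheme 3)
Total morphemes: 3

3


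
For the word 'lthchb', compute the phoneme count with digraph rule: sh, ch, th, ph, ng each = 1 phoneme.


Parsing 'lthchb' greedily, digraphs first:
  'l' -> consonant phoneme (phonemes so far: 1)
  'th' -> digraph (1 consonant phoneme) (phonemes so far: 2)
  'ch' -> digraph (1 consonant phoneme) (phonemes so far: 3)
  'b' -> consonant phoneme (phonemes so far: 4)
Total phonemes: 4

4


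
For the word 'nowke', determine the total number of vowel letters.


Scanning each character of 'nowke':
  Position 1: 'n' -> consonant (running count: 0)
  Position 2: 'o' -> vowel (running count: 1)
  Position 3: 'w' -> consonant (running count: 1)
  Position 4: 'k' -> consonant (running count: 1)
  Position 5: 'e' -> vowel (running count: 2)
Total vowels: 2

2


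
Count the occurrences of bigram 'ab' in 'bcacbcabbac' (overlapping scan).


Scanning 'bcacbcabbac' for bigram 'ab':
  Position 0: 'bc' -> no
  Position 1: 'ca' -> no
  Position 2: 'ac' -> no
  Position 3: 'cb' -> no
  Position 4: 'bc' -> no
  Position 5: 'ca' -> no
  Position 6: 'ab' -> MATCH
  Position 7: 'bb' -> no
  Position 8: 'ba' -> no
  Position 9: 'ac' -> no
Total matches: 1

1


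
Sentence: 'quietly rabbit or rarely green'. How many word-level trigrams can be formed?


Word trigrams from [5] words:
  Trigram 1: (quietly rabbit or)
  Trigram 2: (rabbit or rarely)
  Trigram 3: (or rarely green)
Total word trigrams: 5 - 2 = 3

3


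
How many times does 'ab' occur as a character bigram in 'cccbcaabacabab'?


Scanning 'cccbcaabacabab' for bigram 'ab':
  Position 0: 'cc' -> no
  Position 1: 'cc' -> no
  Position 2: 'cb' -> no
  Position 3: 'bc' -> no
  Position 4: 'ca' -> no
  Position 5: 'aa' -> no
  Position 6: 'ab' -> MATCH
  Position 7: 'ba' -> no
  Position 8: 'ac' -> no
  Position 9: 'ca' -> no
  Position 10: 'ab' -> MATCH
  Position 11: 'ba' -> no
  Position 12: 'ab' -> MATCH
Total matches: 3

3


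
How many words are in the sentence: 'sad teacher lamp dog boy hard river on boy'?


Counting words by splitting on spaces:
  Word 1: 'sad'
  Word 2: 'teacher'
  Word 3: 'lamp'
  Word 4: 'dog'
  Word 5: 'boy'
  Word 6: 'hard'
  Word 7: 'river'
  Word 8: 'on'
  Word 9: 'boy'
Total words: 9

9


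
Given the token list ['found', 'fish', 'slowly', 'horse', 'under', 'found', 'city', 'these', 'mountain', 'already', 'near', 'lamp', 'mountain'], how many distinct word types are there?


Listing all tokens and tracking unique types:
  Token 1: 'found' -> NEW (unique so far: 1)
  Token 2: 'fish' -> NEW (unique so far: 2)
  Token 3: 'slowly' -> NEW (unique so far: 3)
  Token 4: 'horse' -> NEW (unique so far: 4)
  Token 5: 'under' -> NEW (unique so far: 5)
  Token 6: 'found' -> duplicate (unique so far: 5)
  Token 7: 'city' -> NEW (unique so far: 6)
  Token 8: 'these' -> NEW (unique so far: 7)
  Token 9: 'mountain' -> NEW (unique so far: 8)
  Token 10: 'already' -> NEW (unique so far: 9)
  Token 11: 'near' -> NEW (unique so far: 10)
  Token 12: 'lamp' -> NEW (unique so far: 11)
  Token 13: 'mountain' -> duplicate (unique so far: 11)
Unique types: ('already', 'city', 'fish', 'found', 'horse', 'lamp', 'mountain', 'near', 'slowly', 'these', 'under')
Vocabulary size: 11

11


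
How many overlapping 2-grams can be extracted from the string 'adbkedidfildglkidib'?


String 'adbkedidfildglkidib' has length L = 19.
Number of overlapping n-grams = L - n + 1
Substituting: 19 - 2 + 1 = 18

18


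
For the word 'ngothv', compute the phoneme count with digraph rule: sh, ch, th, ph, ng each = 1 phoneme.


Parsing 'ngothv' greedily, digraphs first:
  'ng' -> digraph (1 consonant phoneme) (phonemes so far: 1)
  'o' -> vowel phoneme (phonemes so far: 2)
  'th' -> digraph (1 consonant phoneme) (phonemes so far: 3)
  'v' -> consonant phoneme (phonemes so far: 4)
Total phonemes: 4

4


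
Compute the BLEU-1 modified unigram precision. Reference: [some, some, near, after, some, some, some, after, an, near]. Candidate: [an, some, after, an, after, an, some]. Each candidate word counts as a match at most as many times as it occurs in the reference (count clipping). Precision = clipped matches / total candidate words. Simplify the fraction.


Reference word counts: {'after': 2, 'an': 1, 'near': 2, 'some': 5}
Checking each candidate word (with clipping):
  'an' -> in reference (ref count 1, used 1/1) -> match (matches: 1)
  'some' -> in reference (ref count 5, used 1/5) -> match (matches: 2)
  'after' -> in reference (ref count 2, used 1/2) -> match (matches: 3)
  'an' -> ref count 1 already used up (1/1) -> clipped, no match (matches: 3)
  'after' -> in reference (ref count 2, used 2/2) -> match (matches: 4)
  'an' -> ref count 1 already used up (1/1) -> clipped, no match (matches: 4)
  'some' -> in reference (ref count 5, used 2/5) -> match (matches: 5)
Clipped matches: 5, Candidate length: 7
Precision = 5/7

5/7


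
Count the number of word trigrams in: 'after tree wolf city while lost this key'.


Word trigrams from [8] words:
  Trigram 1: (after tree wolf)
  Trigram 2: (tree wolf city)
  Trigram 3: (wolf city while)
  Trigram 4: (city while lost)
  Trigram 5: (while lost this)
  Trigram 6: (lost this key)
Total word trigrams: 8 - 2 = 6

6


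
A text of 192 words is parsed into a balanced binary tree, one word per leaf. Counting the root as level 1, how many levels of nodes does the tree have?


In a balanced binary tree with n leaves the deepest leaf is ceil(log2(n)) edges below the root,
so counting node levels inclusive of root and leaves gives ceil(log2(n)) + 1 levels.
log2(192) = 7.5850
ceil(7.5850) = 8
levels = 8 + 1 = 9

9


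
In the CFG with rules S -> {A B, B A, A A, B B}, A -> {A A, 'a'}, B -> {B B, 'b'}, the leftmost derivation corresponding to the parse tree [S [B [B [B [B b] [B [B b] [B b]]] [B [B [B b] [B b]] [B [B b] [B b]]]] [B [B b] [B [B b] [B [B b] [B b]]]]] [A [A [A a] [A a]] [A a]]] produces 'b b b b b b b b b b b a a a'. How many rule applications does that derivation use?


Every bracketed nonterminal node [X ...] in the tree is produced by exactly one rule application.
Reading the tree off as a leftmost derivation:
  Step 1: S  =>  B A   (applied S -> B A)
  Step 2: B A  =>  B B A   (applied B -> B B)
  Step 3: B B A  =>  B B B A   (applied B -> B B)
  Step 4: B B B A  =>  B B B B A   (applied B -> B B)
  Step 5: B B B B A  =>  b B B B A   (applied B -> b)
  Step 6: b B B B A  =>  b B B B B A   (applied B -> B B)
  Step 7: b B B B B A  =>  b b B B B A   (applied B -> b)
  Step 8: b b B B B A  =>  b b b B B A   (applied B -> b)
  Step 9: b b b B B A  =>  b b b B B B A   (applied B -> B B)
  Step 10: b b b B B B A  =>  b b b B B B B A   (applied B -> B B)
  Step 11: b b b B B B B A  =>  b b b b B B B A   (applied B -> b)
  Step 12: b b b b B B B A  =>  b b b b b B B A   (applied B -> b)
  Step 13: b b b b b B B A  =>  b b b b b B B B A   (applied B -> B B)
  Step 14: b b b b b B B B A  =>  b b b b b b B B A   (applied B -> b)
  Step 15: b b b b b b B B A  =>  b b b b b b b B A   (applied B -> b)
  Step 16: b b b b b b b B A  =>  b b b b b b b B B A   (applied B -> B B)
  Step 17: b b b b b b b B B A  =>  b b b b b b b b B A   (applied B -> b)
  Step 18: b b b b b b b b B A  =>  b b b b b b b b B B A   (applied B -> B B)
  Step 19: b b b b b b b b B B A  =>  b b b b b b b b b B A   (applied B -> b)
  Step 20: b b b b b b b b b B A  =>  b b b b b b b b b B B A   (applied B -> B B)
  Step 21: b b b b b b b b b B B A  =>  b b b b b b b b b b B A   (applied B -> b)
  Step 22: b b b b b b b b b b B A  =>  b b b b b b b b b b b A   (applied B -> b)
  Step 23: b b b b b b b b b b b A  =>  b b b b b b b b b b b A A   (applied A -> A A)
  Step 24: b b b b b b b b b b b A A  =>  b b b b b b b b b b b A A A   (applied A -> A A)
  Step 25: b b b b b b b b b b b A A A  =>  b b b b b b b b b b b a A A   (applied A -> a)
  Step 26: b b b b b b b b b b b a A A  =>  b b b b b b b b b b b a a A   (applied A -> a)
  Step 27: b b b b b b b b b b b a a A  =>  b b b b b b b b b b b a a a   (applied A -> a)
Final yield: b b b b b b b b b b b a a a
Total rewrite steps: 27

27
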